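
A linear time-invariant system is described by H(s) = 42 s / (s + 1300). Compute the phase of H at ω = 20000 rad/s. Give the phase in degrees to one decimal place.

3.7 deg

∠(j20000) = 90.00°
∠(j20000 + 1300) = arctan(20000/1300) = 86.28°
∠H(j20000) = 90.00° − 86.28° = 3.72°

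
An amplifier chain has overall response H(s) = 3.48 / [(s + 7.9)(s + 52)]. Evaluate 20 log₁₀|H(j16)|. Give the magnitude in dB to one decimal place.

|j16 + 7.9| = √(16² + 7.9²) = 17.84
|j16 + 52| = √(16² + 52²) = 54.41
|H(j16)| = 3.48 / (17.84 × 54.41) = 0.0035846
20 log₁₀(0.0035846) = -48.91 dB

-48.9 dB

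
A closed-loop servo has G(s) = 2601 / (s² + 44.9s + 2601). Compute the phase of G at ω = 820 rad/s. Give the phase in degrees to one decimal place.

∠[(j820)² + 44.9(j820) + 2601] = ∠[-6.698e+05 + j36818] = 176.85°
∠G(j820) = −176.85° = -176.85°

-176.9°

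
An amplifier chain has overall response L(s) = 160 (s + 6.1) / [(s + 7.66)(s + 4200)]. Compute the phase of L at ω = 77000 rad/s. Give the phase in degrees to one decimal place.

-86.9°

∠(j77000 + 6.1) = arctan(77000/6.1) = 90.00°
∠(j77000 + 7.66) = arctan(77000/7.66) = 89.99°
∠(j77000 + 4200) = arctan(77000/4200) = 86.88°
∠L(j77000) = 90.00° − (89.99° + 86.88°) = -86.88°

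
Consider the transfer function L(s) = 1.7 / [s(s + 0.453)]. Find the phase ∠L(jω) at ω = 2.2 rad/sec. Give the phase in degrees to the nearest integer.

∠(j2.2 + 0.453) = arctan(2.2/0.453) = 78.36°
∠(j2.2) = 90.00°
∠L(j2.2) = − (78.36° + 90.00°) = -168.36°

-168°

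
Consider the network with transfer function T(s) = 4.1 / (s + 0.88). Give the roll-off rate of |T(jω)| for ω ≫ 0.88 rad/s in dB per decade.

-20 dB/decade

With 0 zeros and 1 pole, the high-frequency asymptotic slope is 20 × (0 − 1) = -20 dB/decade.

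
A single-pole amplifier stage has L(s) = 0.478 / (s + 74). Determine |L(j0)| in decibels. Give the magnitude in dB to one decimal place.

L(0) = 0.478 / 74 = 0.0064595
20 log₁₀(0.0064595) = -43.80 dB

-43.8 dB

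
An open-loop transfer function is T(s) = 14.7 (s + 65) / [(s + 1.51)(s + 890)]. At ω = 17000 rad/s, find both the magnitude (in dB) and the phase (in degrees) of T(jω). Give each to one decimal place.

|j17000 + 65| = √(17000² + 65²) = 1.7e+04
|j17000 + 1.51| = √(17000² + 1.51²) = 1.7e+04
|j17000 + 890| = √(17000² + 890²) = 1.702e+04
|T(j17000)| = 14.7 × 1.7e+04 / (1.7e+04 × 1.702e+04) = 0.00086353
20 log₁₀(0.00086353) = -61.27 dB
∠(j17000 + 65) = arctan(17000/65) = 89.78°
∠(j17000 + 1.51) = arctan(17000/1.51) = 89.99°
∠(j17000 + 890) = arctan(17000/890) = 87.00°
∠T(j17000) = 89.78° − (89.99° + 87.00°) = -87.22°

|T| = -61.3 dB, ∠T = -87.2 deg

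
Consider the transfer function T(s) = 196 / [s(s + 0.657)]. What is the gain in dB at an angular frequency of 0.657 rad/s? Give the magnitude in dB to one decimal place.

50.1 dB

|j0.657 + 0.657| = √(0.657² + 0.657²) = 0.9291
|j0.657| = 0.657
|T(j0.657)| = 196 / (0.9291 × 0.657) = 321.08
20 log₁₀(321.08) = 50.13 dB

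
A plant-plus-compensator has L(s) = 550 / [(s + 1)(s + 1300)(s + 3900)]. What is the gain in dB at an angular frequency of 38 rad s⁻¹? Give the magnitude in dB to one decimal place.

|j38 + 1| = √(38² + 1²) = 38.01
|j38 + 1300| = √(38² + 1300²) = 1301
|j38 + 3900| = √(38² + 3900²) = 3900
|L(j38)| = 550 / (38.01 × 1301 × 3900) = 2.8524e-06
20 log₁₀(2.8524e-06) = -110.90 dB

-110.9 dB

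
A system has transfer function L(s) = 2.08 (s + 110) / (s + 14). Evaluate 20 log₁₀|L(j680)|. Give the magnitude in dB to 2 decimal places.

6.47 dB

|j680 + 110| = √(680² + 110²) = 688.8
|j680 + 14| = √(680² + 14²) = 680.1
|L(j680)| = 2.08 × 688.8 / 680.1 = 2.1066
20 log₁₀(2.1066) = 6.472 dB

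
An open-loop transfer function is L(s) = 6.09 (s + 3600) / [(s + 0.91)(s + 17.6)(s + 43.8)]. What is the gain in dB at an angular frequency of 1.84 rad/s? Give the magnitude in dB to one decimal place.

22.8 dB

|j1.84 + 3600| = √(1.84² + 3600²) = 3600
|j1.84 + 0.91| = √(1.84² + 0.91²) = 2.053
|j1.84 + 17.6| = √(1.84² + 17.6²) = 17.7
|j1.84 + 43.8| = √(1.84² + 43.8²) = 43.84
|L(j1.84)| = 6.09 × 3600 / (2.053 × 17.7 × 43.84) = 13.768
20 log₁₀(13.768) = 22.78 dB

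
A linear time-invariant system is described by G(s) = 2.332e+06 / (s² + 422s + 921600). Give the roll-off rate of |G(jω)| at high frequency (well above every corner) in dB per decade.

With 0 zeros and 2 poles, the high-frequency asymptotic slope is 20 × (0 − 2) = -40 dB/decade.

-40 dB/decade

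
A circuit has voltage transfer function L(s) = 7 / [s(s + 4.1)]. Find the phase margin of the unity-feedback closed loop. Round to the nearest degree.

Gain crossover: |L(jω)| = 1 at ω ≈ 1.59 rad/sec.
∠L(j1.59) = −90° − arctan(1.59/4.1) ≈ -111.22°
PM = 180° + (-111.22°) = 68.78°

69°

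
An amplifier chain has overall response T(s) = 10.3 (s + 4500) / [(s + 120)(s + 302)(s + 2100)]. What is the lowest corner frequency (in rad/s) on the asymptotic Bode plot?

120 rad/s

Break frequencies occur at each pole and zero magnitude: 120 rad/s, 302 rad/s, 2100 rad/s, 4500 rad/s.
The lowest is 120 rad/s.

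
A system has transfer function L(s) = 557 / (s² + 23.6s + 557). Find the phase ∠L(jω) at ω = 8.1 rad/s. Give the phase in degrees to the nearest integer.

-21°

∠[(j8.1)² + 23.6(j8.1) + 557] = ∠[491.39 + j191.16] = 21.26°
∠L(j8.1) = −21.26° = -21.26°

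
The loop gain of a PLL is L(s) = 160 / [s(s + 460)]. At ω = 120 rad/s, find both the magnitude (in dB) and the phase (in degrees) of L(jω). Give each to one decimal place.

|j120 + 460| = √(120² + 460²) = 475.4
|j120| = 120
|L(j120)| = 160 / (475.4 × 120) = 0.0028047
20 log₁₀(0.0028047) = -51.04 dB
∠(j120 + 460) = arctan(120/460) = 14.62°
∠(j120) = 90.00°
∠L(j120) = − (14.62° + 90.00°) = -104.62°

|L| = -51.0 dB, ∠L = -104.6°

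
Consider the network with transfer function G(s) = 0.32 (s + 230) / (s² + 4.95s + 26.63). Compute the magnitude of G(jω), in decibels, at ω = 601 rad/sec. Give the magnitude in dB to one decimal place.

|j601 + 230| = √(601² + 230²) = 643.5
|(j601)² + 4.95(j601) + 26.63| = |-3.6117e+05 + j2975| = 3.612e+05
|G(j601)| = 0.32 × 643.5 / 3.612e+05 = 0.00057013
20 log₁₀(0.00057013) = -64.88 dB

-64.9 dB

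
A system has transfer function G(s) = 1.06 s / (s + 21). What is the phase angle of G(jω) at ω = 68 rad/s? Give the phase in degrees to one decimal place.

∠(j68) = 90.00°
∠(j68 + 21) = arctan(68/21) = 72.84°
∠G(j68) = 90.00° − 72.84° = 17.16°

17.2°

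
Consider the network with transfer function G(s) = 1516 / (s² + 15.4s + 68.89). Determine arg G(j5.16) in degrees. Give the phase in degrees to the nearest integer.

-62°

∠[(j5.16)² + 15.4(j5.16) + 68.89] = ∠[42.264 + j79.464] = 61.99°
∠G(j5.16) = −61.99° = -61.99°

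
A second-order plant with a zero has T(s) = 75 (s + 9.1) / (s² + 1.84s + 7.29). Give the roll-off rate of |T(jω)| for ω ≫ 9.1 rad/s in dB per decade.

-20 dB/decade

With 1 zero and 2 poles, the high-frequency asymptotic slope is 20 × (1 − 2) = -20 dB/decade.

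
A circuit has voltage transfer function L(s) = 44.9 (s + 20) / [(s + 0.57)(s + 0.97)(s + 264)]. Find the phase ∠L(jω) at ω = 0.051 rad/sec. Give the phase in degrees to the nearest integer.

∠(j0.051 + 20) = arctan(0.051/20) = 0.15°
∠(j0.051 + 0.57) = arctan(0.051/0.57) = 5.11°
∠(j0.051 + 0.97) = arctan(0.051/0.97) = 3.01°
∠(j0.051 + 264) = arctan(0.051/264) = 0.01°
∠L(j0.051) = 0.15° − (5.11° + 3.01° + 0.01°) = -7.99°

-8 deg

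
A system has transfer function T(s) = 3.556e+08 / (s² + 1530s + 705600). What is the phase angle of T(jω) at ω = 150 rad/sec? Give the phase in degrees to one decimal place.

-18.6 deg

∠[(j150)² + 1530(j150) + 705600] = ∠[6.831e+05 + j2.295e+05] = 18.57°
∠T(j150) = −18.57° = -18.57°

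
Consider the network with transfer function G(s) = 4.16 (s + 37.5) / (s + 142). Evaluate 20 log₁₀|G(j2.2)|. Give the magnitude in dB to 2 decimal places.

0.83 dB

|j2.2 + 37.5| = √(2.2² + 37.5²) = 37.56
|j2.2 + 142| = √(2.2² + 142²) = 142
|G(j2.2)| = 4.16 × 37.56 / 142 = 1.1003
20 log₁₀(1.1003) = 0.831 dB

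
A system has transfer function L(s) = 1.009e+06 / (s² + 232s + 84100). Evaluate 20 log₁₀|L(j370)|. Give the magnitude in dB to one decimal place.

|(j370)² + 232(j370) + 84100| = |-52800 + j85840| = 1.008e+05
|L(j370)| = 1.009e+06 / 1.008e+05 = 10.012
20 log₁₀(10.012) = 20.01 dB

20.0 dB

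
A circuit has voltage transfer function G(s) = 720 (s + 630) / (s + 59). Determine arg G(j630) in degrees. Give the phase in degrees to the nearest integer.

-40°

∠(j630 + 630) = arctan(630/630) = 45.00°
∠(j630 + 59) = arctan(630/59) = 84.65°
∠G(j630) = 45.00° − 84.65° = -39.65°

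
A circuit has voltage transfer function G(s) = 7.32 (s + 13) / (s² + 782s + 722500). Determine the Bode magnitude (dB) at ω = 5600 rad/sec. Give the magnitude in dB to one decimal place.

-57.6 dB

|j5600 + 13| = √(5600² + 13²) = 5600
|(j5600)² + 782(j5600) + 722500| = |-3.0638e+07 + j4.3792e+06| = 3.095e+07
|G(j5600)| = 7.32 × 5600 / 3.095e+07 = 0.0013245
20 log₁₀(0.0013245) = -57.56 dB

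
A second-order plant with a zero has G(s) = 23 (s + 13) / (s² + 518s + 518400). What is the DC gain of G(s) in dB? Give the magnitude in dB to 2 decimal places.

-64.78 dB

G(0) = 23 × 13 / 518400 = 0.00057677
20 log₁₀(0.00057677) = -64.780 dB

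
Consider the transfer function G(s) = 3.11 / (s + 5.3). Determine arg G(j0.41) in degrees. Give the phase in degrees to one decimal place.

-4.4°

∠(j0.41 + 5.3) = arctan(0.41/5.3) = 4.42°
∠G(j0.41) = −4.42° = -4.42°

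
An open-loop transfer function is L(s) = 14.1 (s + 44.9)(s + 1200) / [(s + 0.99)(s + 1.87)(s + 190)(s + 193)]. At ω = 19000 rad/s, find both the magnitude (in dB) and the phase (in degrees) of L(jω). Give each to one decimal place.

|j19000 + 44.9| = √(19000² + 44.9²) = 1.9e+04
|j19000 + 1200| = √(19000² + 1200²) = 1.904e+04
|j19000 + 0.99| = √(19000² + 0.99²) = 1.9e+04
|j19000 + 1.87| = √(19000² + 1.87²) = 1.9e+04
|j19000 + 190| = √(19000² + 190²) = 1.9e+04
|j19000 + 193| = √(19000² + 193²) = 1.9e+04
|L(j19000)| = 14.1 × 1.9e+04 × 1.904e+04 / (1.9e+04 × 1.9e+04 × 1.9e+04 × 1.9e+04) = 3.9132e-08
20 log₁₀(3.9132e-08) = -148.15 dB
∠(j19000 + 44.9) = arctan(19000/44.9) = 89.86°
∠(j19000 + 1200) = arctan(19000/1200) = 86.39°
∠(j19000 + 0.99) = arctan(19000/0.99) = 90.00°
∠(j19000 + 1.87) = arctan(19000/1.87) = 89.99°
∠(j19000 + 190) = arctan(19000/190) = 89.43°
∠(j19000 + 193) = arctan(19000/193) = 89.42°
∠L(j19000) = 89.86° + 86.39° − (90.00° + 89.99° + 89.43° + 89.42°) = -182.59°

|L| = -148.1 dB, ∠L = -182.6°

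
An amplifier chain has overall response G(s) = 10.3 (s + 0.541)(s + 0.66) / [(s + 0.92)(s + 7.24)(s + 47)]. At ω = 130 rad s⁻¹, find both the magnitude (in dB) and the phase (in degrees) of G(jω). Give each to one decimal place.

|j130 + 0.541| = √(130² + 0.541²) = 130
|j130 + 0.66| = √(130² + 0.66²) = 130
|j130 + 0.92| = √(130² + 0.92²) = 130
|j130 + 7.24| = √(130² + 7.24²) = 130.2
|j130 + 47| = √(130² + 47²) = 138.2
|G(j130)| = 10.3 × 130 × 130 / (130 × 130.2 × 138.2) = 0.074395
20 log₁₀(0.074395) = -22.57 dB
∠(j130 + 0.541) = arctan(130/0.541) = 89.76°
∠(j130 + 0.66) = arctan(130/0.66) = 89.71°
∠(j130 + 0.92) = arctan(130/0.92) = 89.59°
∠(j130 + 7.24) = arctan(130/7.24) = 86.81°
∠(j130 + 47) = arctan(130/47) = 70.12°
∠G(j130) = 89.76° + 89.71° − (89.59° + 86.81° + 70.12°) = -67.06°

|G| = -22.6 dB, ∠G = -67.1 deg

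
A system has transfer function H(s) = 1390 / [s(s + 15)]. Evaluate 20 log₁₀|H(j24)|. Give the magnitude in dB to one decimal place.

6.2 dB

|j24 + 15| = √(24² + 15²) = 28.3
|j24| = 24
|H(j24)| = 1390 / (28.3 × 24) = 2.0464
20 log₁₀(2.0464) = 6.22 dB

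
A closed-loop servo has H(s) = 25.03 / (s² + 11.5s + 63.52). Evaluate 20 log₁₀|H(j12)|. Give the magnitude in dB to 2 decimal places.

|(j12)² + 11.5(j12) + 63.52| = |-80.48 + j138| = 159.8
|H(j12)| = 25.03 / 159.8 = 0.15668
20 log₁₀(0.15668) = -16.100 dB

-16.10 dB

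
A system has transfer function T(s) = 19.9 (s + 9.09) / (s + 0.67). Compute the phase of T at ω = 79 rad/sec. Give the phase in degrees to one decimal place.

-6.1°

∠(j79 + 9.09) = arctan(79/9.09) = 83.44°
∠(j79 + 0.67) = arctan(79/0.67) = 89.51°
∠T(j79) = 83.44° − 89.51° = -6.08°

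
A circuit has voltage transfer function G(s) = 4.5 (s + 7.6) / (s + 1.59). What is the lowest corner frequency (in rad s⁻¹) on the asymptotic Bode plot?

1.59 rad s⁻¹

Break frequencies occur at each pole and zero magnitude: 1.59 rad s⁻¹, 7.6 rad s⁻¹.
The lowest is 1.59 rad s⁻¹.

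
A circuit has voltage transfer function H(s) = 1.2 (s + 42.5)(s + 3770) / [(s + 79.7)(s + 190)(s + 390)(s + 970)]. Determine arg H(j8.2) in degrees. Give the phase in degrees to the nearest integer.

∠(j8.2 + 42.5) = arctan(8.2/42.5) = 10.92°
∠(j8.2 + 3770) = arctan(8.2/3770) = 0.12°
∠(j8.2 + 79.7) = arctan(8.2/79.7) = 5.87°
∠(j8.2 + 190) = arctan(8.2/190) = 2.47°
∠(j8.2 + 390) = arctan(8.2/390) = 1.20°
∠(j8.2 + 970) = arctan(8.2/970) = 0.48°
∠H(j8.2) = 10.92° + 0.12° − (5.87° + 2.47° + 1.20° + 0.48°) = 1.01°

1°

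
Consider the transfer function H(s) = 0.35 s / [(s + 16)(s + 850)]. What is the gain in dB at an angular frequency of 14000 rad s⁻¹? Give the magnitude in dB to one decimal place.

-92.1 dB

|j14000| = 1.4e+04
|j14000 + 16| = √(14000² + 16²) = 1.4e+04
|j14000 + 850| = √(14000² + 850²) = 1.403e+04
|H(j14000)| = 0.35 × 1.4e+04 / (1.4e+04 × 1.403e+04) = 2.4954e-05
20 log₁₀(2.4954e-05) = -92.06 dB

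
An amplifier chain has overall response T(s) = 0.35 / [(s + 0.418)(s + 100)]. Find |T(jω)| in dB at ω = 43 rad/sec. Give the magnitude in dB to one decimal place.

|j43 + 0.418| = √(43² + 0.418²) = 43
|j43 + 100| = √(43² + 100²) = 108.9
|T(j43)| = 0.35 / (43 × 108.9) = 7.4772e-05
20 log₁₀(7.4772e-05) = -82.53 dB

-82.5 dB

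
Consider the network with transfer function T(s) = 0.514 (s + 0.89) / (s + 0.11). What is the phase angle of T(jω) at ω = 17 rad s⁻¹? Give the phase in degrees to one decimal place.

-2.6°

∠(j17 + 0.89) = arctan(17/0.89) = 87.00°
∠(j17 + 0.11) = arctan(17/0.11) = 89.63°
∠T(j17) = 87.00° − 89.63° = -2.63°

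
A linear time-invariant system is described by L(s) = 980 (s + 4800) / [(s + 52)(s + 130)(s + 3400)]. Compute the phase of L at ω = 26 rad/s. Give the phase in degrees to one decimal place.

∠(j26 + 4800) = arctan(26/4800) = 0.31°
∠(j26 + 52) = arctan(26/52) = 26.57°
∠(j26 + 130) = arctan(26/130) = 11.31°
∠(j26 + 3400) = arctan(26/3400) = 0.44°
∠L(j26) = 0.31° − (26.57° + 11.31° + 0.44°) = -38.00°

-38.0°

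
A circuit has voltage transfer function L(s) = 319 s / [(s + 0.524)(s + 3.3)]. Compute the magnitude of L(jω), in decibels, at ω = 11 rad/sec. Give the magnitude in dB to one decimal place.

|j11| = 11
|j11 + 0.524| = √(11² + 0.524²) = 11.01
|j11 + 3.3| = √(11² + 3.3²) = 11.48
|L(j11)| = 319 × 11 / (11.01 × 11.48) = 27.745
20 log₁₀(27.745) = 28.86 dB

28.9 dB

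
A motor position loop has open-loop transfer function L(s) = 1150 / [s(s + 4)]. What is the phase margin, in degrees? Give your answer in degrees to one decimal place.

Gain crossover: |L(jω)| = 1 at ω ≈ 33.8 rad s⁻¹.
∠L(j33.8) = −90° − arctan(33.8/4) ≈ -173.25°
PM = 180° + (-173.25°) = 6.75°

6.8°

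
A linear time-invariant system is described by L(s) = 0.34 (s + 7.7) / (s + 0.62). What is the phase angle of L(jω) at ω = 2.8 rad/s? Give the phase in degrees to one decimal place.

-57.5°

∠(j2.8 + 7.7) = arctan(2.8/7.7) = 19.98°
∠(j2.8 + 0.62) = arctan(2.8/0.62) = 77.51°
∠L(j2.8) = 19.98° − 77.51° = -57.53°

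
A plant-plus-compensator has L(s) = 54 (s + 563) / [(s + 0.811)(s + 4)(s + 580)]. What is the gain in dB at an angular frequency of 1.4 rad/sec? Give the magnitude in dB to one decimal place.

17.7 dB

|j1.4 + 563| = √(1.4² + 563²) = 563
|j1.4 + 0.811| = √(1.4² + 0.811²) = 1.618
|j1.4 + 4| = √(1.4² + 4²) = 4.238
|j1.4 + 580| = √(1.4² + 580²) = 580
|L(j1.4)| = 54 × 563 / (1.618 × 4.238 × 580) = 7.6447
20 log₁₀(7.6447) = 17.67 dB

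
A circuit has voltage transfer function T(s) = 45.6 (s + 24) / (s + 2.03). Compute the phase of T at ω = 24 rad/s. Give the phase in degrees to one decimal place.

∠(j24 + 24) = arctan(24/24) = 45.00°
∠(j24 + 2.03) = arctan(24/2.03) = 85.17°
∠T(j24) = 45.00° − 85.17° = -40.17°

-40.2°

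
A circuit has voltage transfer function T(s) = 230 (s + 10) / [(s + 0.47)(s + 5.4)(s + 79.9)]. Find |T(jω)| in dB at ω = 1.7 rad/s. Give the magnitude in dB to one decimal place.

|j1.7 + 10| = √(1.7² + 10²) = 10.14
|j1.7 + 0.47| = √(1.7² + 0.47²) = 1.764
|j1.7 + 5.4| = √(1.7² + 5.4²) = 5.661
|j1.7 + 79.9| = √(1.7² + 79.9²) = 79.92
|T(j1.7)| = 230 × 10.14 / (1.764 × 5.661 × 79.92) = 2.9236
20 log₁₀(2.9236) = 9.32 dB

9.3 dB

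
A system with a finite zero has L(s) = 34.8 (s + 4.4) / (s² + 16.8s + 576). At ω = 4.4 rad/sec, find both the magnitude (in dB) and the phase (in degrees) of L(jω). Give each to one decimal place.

|L| = -8.3 dB, ∠L = 37.4°

|j4.4 + 4.4| = √(4.4² + 4.4²) = 6.223
|(j4.4)² + 16.8(j4.4) + 576| = |556.64 + j73.92| = 561.5
|L(j4.4)| = 34.8 × 6.223 / 561.5 = 0.38564
20 log₁₀(0.38564) = -8.28 dB
∠(j4.4 + 4.4) = arctan(4.4/4.4) = 45.00°
∠[(j4.4)² + 16.8(j4.4) + 576] = ∠[556.64 + j73.92] = 7.56°
∠L(j4.4) = 45.00° − 7.56° = 37.44°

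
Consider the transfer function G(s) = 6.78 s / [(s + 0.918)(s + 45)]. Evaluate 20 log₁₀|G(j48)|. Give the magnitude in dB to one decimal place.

-19.7 dB

|j48| = 48
|j48 + 0.918| = √(48² + 0.918²) = 48.01
|j48 + 45| = √(48² + 45²) = 65.8
|G(j48)| = 6.78 × 48 / (48.01 × 65.8) = 0.10303
20 log₁₀(0.10303) = -19.74 dB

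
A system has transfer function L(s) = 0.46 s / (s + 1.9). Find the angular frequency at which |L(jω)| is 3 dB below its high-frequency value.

1.9 rad/sec

For a single-pole high-pass, the −3 dB point is at the pole: ω = 1.9 rad/sec.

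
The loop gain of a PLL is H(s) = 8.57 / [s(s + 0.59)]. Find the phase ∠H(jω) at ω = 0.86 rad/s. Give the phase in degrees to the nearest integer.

∠(j0.86 + 0.59) = arctan(0.86/0.59) = 55.55°
∠(j0.86) = 90.00°
∠H(j0.86) = − (55.55° + 90.00°) = -145.55°

-146°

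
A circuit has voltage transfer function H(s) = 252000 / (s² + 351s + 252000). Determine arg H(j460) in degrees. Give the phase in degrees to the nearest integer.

∠[(j460)² + 351(j460) + 252000] = ∠[40400 + j1.6146e+05] = 75.95°
∠H(j460) = −75.95° = -75.95°

-76 deg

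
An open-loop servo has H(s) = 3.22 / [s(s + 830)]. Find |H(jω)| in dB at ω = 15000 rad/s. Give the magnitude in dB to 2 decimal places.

-156.90 dB

|j15000 + 830| = √(15000² + 830²) = 1.502e+04
|j15000| = 1.5e+04
|H(j15000)| = 3.22 / (1.502e+04 × 1.5e+04) = 1.4289e-08
20 log₁₀(1.4289e-08) = -156.900 dB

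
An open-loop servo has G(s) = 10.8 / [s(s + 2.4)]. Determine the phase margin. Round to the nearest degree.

40°

Gain crossover: |G(jω)| = 1 at ω ≈ 2.88 rad/sec.
∠G(j2.88) = −90° − arctan(2.88/2.4) ≈ -140.20°
PM = 180° + (-140.20°) = 39.80°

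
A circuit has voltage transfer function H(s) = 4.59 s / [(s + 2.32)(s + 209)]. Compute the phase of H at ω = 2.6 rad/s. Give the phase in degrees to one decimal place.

∠(j2.6) = 90.00°
∠(j2.6 + 2.32) = arctan(2.6/2.32) = 48.26°
∠(j2.6 + 209) = arctan(2.6/209) = 0.71°
∠H(j2.6) = 90.00° − (48.26° + 0.71°) = 41.03°

41.0°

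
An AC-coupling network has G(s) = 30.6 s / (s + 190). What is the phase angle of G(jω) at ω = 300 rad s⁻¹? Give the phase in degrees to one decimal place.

∠(j300) = 90.00°
∠(j300 + 190) = arctan(300/190) = 57.65°
∠G(j300) = 90.00° − 57.65° = 32.35°

32.3°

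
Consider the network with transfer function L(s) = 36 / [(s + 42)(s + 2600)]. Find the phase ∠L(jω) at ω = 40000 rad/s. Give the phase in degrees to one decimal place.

-176.2°

∠(j40000 + 42) = arctan(40000/42) = 89.94°
∠(j40000 + 2600) = arctan(40000/2600) = 86.28°
∠L(j40000) = − (89.94° + 86.28°) = -176.22°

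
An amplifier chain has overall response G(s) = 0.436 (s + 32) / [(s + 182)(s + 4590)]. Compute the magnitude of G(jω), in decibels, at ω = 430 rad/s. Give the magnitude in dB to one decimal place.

|j430 + 32| = √(430² + 32²) = 431.2
|j430 + 182| = √(430² + 182²) = 466.9
|j430 + 4590| = √(430² + 4590²) = 4610
|G(j430)| = 0.436 × 431.2 / (466.9 × 4610) = 8.7336e-05
20 log₁₀(8.7336e-05) = -81.18 dB

-81.2 dB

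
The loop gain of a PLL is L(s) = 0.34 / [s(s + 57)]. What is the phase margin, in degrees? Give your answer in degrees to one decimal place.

90.0 deg

Gain crossover: |L(jω)| = 1 at ω ≈ 0.00596 rad/s.
∠L(j0.00596) = −90° − arctan(0.00596/57) ≈ -90.01°
PM = 180° + (-90.01°) = 89.99°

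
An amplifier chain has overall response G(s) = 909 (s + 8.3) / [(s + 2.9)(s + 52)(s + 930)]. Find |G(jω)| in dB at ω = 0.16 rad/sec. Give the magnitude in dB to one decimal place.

-25.4 dB

|j0.16 + 8.3| = √(0.16² + 8.3²) = 8.302
|j0.16 + 2.9| = √(0.16² + 2.9²) = 2.904
|j0.16 + 52| = √(0.16² + 52²) = 52
|j0.16 + 930| = √(0.16² + 930²) = 930
|G(j0.16)| = 909 × 8.302 / (2.904 × 52 × 930) = 0.053725
20 log₁₀(0.053725) = -25.40 dB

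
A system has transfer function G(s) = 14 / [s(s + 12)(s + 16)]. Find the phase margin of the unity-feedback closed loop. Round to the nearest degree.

Gain crossover: |G(jω)| = 1 at ω ≈ 0.0729 rad s⁻¹.
∠G(j0.0729) = −90° − arctan(0.0729/12) − arctan(0.0729/16) ≈ -90.61°
PM = 180° + (-90.61°) = 89.39°

89°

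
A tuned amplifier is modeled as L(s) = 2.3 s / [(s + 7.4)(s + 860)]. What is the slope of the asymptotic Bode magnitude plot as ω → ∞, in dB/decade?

With 1 zero and 2 poles, the high-frequency asymptotic slope is 20 × (1 − 2) = -20 dB/decade.

-20 dB/decade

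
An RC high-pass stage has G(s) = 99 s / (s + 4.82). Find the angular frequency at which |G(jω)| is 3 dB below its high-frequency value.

4.82 rad/s

For a single-pole high-pass, the −3 dB point is at the pole: ω = 4.82 rad/s.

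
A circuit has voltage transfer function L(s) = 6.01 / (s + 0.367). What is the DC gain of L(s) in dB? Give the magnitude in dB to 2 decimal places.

L(0) = 6.01 / 0.367 = 16.376
20 log₁₀(16.376) = 24.284 dB

24.28 dB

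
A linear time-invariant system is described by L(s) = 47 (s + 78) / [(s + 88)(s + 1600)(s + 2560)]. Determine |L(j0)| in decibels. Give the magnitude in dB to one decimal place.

L(0) = 47 × 78 / (88 × 1600 × 2560) = 1.0171e-05
20 log₁₀(1.0171e-05) = -99.85 dB

-99.9 dB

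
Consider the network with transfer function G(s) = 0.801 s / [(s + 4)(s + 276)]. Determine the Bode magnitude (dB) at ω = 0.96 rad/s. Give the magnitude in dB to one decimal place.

|j0.96| = 0.96
|j0.96 + 4| = √(0.96² + 4²) = 4.114
|j0.96 + 276| = √(0.96² + 276²) = 276
|G(j0.96)| = 0.801 × 0.96 / (4.114 × 276) = 0.00067728
20 log₁₀(0.00067728) = -63.38 dB

-63.4 dB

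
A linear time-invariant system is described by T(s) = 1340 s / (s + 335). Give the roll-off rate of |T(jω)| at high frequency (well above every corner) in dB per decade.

With 1 zero and 1 pole, the high-frequency asymptotic slope is 20 × (1 − 1) = 0 dB/decade.

0 dB/decade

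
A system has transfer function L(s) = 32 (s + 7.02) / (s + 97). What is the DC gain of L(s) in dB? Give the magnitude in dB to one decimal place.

L(0) = 32 × 7.02 / 97 = 2.3159
20 log₁₀(2.3159) = 7.29 dB

7.3 dB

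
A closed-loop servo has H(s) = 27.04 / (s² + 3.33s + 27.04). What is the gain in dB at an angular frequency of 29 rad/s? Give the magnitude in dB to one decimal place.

-29.6 dB

|(j29)² + 3.33(j29) + 27.04| = |-813.96 + j96.57| = 819.7
|H(j29)| = 27.04 / 819.7 = 0.032989
20 log₁₀(0.032989) = -29.63 dB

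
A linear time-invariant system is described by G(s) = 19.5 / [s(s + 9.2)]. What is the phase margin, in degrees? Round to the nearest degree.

Gain crossover: |G(jω)| = 1 at ω ≈ 2.07 rad/s.
∠G(j2.07) = −90° − arctan(2.07/9.2) ≈ -102.67°
PM = 180° + (-102.67°) = 77.33°

77°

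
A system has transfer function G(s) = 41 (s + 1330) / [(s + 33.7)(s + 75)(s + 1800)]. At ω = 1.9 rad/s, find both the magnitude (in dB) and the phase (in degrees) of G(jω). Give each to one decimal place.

|G| = -38.4 dB, ∠G = -4.7°

|j1.9 + 1330| = √(1.9² + 1330²) = 1330
|j1.9 + 33.7| = √(1.9² + 33.7²) = 33.75
|j1.9 + 75| = √(1.9² + 75²) = 75.02
|j1.9 + 1800| = √(1.9² + 1800²) = 1800
|G(j1.9)| = 41 × 1330 / (33.75 × 75.02 × 1800) = 0.011963
20 log₁₀(0.011963) = -38.44 dB
∠(j1.9 + 1330) = arctan(1.9/1330) = 0.08°
∠(j1.9 + 33.7) = arctan(1.9/33.7) = 3.23°
∠(j1.9 + 75) = arctan(1.9/75) = 1.45°
∠(j1.9 + 1800) = arctan(1.9/1800) = 0.06°
∠G(j1.9) = 0.08° − (3.23° + 1.45° + 0.06°) = -4.66°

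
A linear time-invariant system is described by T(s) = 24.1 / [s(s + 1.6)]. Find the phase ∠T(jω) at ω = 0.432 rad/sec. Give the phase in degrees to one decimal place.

-105.1°

∠(j0.432 + 1.6) = arctan(0.432/1.6) = 15.11°
∠(j0.432) = 90.00°
∠T(j0.432) = − (15.11° + 90.00°) = -105.11°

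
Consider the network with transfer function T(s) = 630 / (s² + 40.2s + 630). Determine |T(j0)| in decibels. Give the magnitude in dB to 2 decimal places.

T(0) = 630 / 630 = 1
20 log₁₀(1) = 0.000 dB

0.00 dB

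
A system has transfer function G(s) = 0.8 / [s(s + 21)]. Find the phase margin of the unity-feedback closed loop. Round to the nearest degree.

90 deg

Gain crossover: |G(jω)| = 1 at ω ≈ 0.0381 rad/s.
∠G(j0.0381) = −90° − arctan(0.0381/21) ≈ -90.10°
PM = 180° + (-90.10°) = 89.90°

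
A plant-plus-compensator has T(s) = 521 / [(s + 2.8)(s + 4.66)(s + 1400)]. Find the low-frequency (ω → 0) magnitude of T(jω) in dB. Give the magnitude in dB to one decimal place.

T(0) = 521 / (2.8 × 4.66 × 1400) = 0.028521
20 log₁₀(0.028521) = -30.90 dB

-30.9 dB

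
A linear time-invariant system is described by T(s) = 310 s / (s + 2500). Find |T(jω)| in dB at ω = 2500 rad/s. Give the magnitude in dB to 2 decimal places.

46.82 dB

|j2500| = 2500
|j2500 + 2500| = √(2500² + 2500²) = 3536
|T(j2500)| = 310 × 2500 / 3536 = 219.2
20 log₁₀(219.2) = 46.817 dB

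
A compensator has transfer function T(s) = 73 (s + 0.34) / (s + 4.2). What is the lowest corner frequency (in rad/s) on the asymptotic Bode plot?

Break frequencies occur at each pole and zero magnitude: 0.34 rad/s, 4.2 rad/s.
The lowest is 0.34 rad/s.

0.34 rad/s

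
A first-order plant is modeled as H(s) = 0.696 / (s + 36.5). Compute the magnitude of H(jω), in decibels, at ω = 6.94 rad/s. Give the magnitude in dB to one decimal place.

|j6.94 + 36.5| = √(6.94² + 36.5²) = 37.15
|H(j6.94)| = 0.696 / 37.15 = 0.018733
20 log₁₀(0.018733) = -34.55 dB

-34.5 dB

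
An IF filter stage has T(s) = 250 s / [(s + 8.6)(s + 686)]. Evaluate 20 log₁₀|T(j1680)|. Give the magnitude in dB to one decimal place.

-17.2 dB

|j1680| = 1680
|j1680 + 8.6| = √(1680² + 8.6²) = 1680
|j1680 + 686| = √(1680² + 686²) = 1815
|T(j1680)| = 250 × 1680 / (1680 × 1815) = 0.13776
20 log₁₀(0.13776) = -17.22 dB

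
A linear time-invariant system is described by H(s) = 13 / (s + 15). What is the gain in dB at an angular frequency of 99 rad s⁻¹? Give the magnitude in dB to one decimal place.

-17.7 dB

|j99 + 15| = √(99² + 15²) = 100.1
|H(j99)| = 13 / 100.1 = 0.12983
20 log₁₀(0.12983) = -17.73 dB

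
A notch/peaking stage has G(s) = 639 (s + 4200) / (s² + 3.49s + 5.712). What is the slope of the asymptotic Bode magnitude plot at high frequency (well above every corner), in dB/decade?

-20 dB/decade

With 1 zero and 2 poles, the high-frequency asymptotic slope is 20 × (1 − 2) = -20 dB/decade.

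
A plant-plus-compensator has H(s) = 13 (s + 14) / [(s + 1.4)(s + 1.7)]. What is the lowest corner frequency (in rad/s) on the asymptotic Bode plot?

1.4 rad/s

Break frequencies occur at each pole and zero magnitude: 1.4 rad/s, 1.7 rad/s, 14 rad/s.
The lowest is 1.4 rad/s.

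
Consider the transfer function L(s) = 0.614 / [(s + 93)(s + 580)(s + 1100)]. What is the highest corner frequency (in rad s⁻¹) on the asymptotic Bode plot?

1100 rad s⁻¹

Break frequencies occur at each pole and zero magnitude: 93 rad s⁻¹, 580 rad s⁻¹, 1100 rad s⁻¹.
The highest is 1100 rad s⁻¹.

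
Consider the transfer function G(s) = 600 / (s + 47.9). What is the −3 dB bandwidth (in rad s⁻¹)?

47.9 rad s⁻¹

For a single-pole low-pass, the −3 dB point is at the pole: ω = 47.9 rad s⁻¹.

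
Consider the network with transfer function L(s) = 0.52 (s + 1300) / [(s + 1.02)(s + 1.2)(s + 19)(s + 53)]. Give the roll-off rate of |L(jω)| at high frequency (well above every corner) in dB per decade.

With 1 zero and 4 poles, the high-frequency asymptotic slope is 20 × (1 − 4) = -60 dB/decade.

-60 dB/decade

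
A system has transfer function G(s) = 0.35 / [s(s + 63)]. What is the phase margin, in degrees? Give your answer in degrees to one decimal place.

90.0°

Gain crossover: |G(jω)| = 1 at ω ≈ 0.00556 rad/s.
∠G(j0.00556) = −90° − arctan(0.00556/63) ≈ -90.01°
PM = 180° + (-90.01°) = 89.99°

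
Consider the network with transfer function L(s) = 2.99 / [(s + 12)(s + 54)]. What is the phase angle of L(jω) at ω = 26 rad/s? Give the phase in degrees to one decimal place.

∠(j26 + 12) = arctan(26/12) = 65.22°
∠(j26 + 54) = arctan(26/54) = 25.71°
∠L(j26) = − (65.22° + 25.71°) = -90.93°

-90.9 deg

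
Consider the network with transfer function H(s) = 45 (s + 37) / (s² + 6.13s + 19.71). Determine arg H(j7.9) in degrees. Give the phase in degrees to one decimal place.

-119.4 deg

∠(j7.9 + 37) = arctan(7.9/37) = 12.05°
∠[(j7.9)² + 6.13(j7.9) + 19.71] = ∠[-42.7 + j48.427] = 131.40°
∠H(j7.9) = 12.05° − 131.40° = -119.35°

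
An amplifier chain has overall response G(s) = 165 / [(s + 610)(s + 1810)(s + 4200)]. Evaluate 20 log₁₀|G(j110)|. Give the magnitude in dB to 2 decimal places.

|j110 + 610| = √(110² + 610²) = 619.8
|j110 + 1810| = √(110² + 1810²) = 1813
|j110 + 4200| = √(110² + 4200²) = 4201
|G(j110)| = 165 / (619.8 × 1813 × 4201) = 3.494e-08
20 log₁₀(3.494e-08) = -149.133 dB

-149.13 dB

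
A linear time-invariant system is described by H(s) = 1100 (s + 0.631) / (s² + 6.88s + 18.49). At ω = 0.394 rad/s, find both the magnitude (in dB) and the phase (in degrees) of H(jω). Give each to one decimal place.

|j0.394 + 0.631| = √(0.394² + 0.631²) = 0.7439
|(j0.394)² + 6.88(j0.394) + 18.49| = |18.335 + j2.7107| = 18.53
|H(j0.394)| = 1100 × 0.7439 / 18.53 = 44.151
20 log₁₀(44.151) = 32.90 dB
∠(j0.394 + 0.631) = arctan(0.394/0.631) = 31.98°
∠[(j0.394)² + 6.88(j0.394) + 18.49] = ∠[18.335 + j2.7107] = 8.41°
∠H(j0.394) = 31.98° − 8.41° = 23.57°

|H| = 32.9 dB, ∠H = 23.6°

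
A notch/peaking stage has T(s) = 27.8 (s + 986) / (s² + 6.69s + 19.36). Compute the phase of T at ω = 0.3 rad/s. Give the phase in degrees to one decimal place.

-5.9°

∠(j0.3 + 986) = arctan(0.3/986) = 0.02°
∠[(j0.3)² + 6.69(j0.3) + 19.36] = ∠[19.27 + j2.007] = 5.95°
∠T(j0.3) = 0.02° − 5.95° = -5.93°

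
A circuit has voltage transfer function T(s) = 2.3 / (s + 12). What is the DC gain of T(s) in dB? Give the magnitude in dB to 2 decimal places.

-14.35 dB

T(0) = 2.3 / 12 = 0.19167
20 log₁₀(0.19167) = -14.349 dB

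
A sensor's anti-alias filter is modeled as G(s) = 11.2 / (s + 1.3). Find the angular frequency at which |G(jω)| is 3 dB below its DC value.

1.3 rad/s

For a single-pole low-pass, the −3 dB point is at the pole: ω = 1.3 rad/s.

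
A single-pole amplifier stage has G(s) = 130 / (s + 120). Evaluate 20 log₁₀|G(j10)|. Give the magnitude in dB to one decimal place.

0.7 dB

|j10 + 120| = √(10² + 120²) = 120.4
|G(j10)| = 130 / 120.4 = 1.0796
20 log₁₀(1.0796) = 0.67 dB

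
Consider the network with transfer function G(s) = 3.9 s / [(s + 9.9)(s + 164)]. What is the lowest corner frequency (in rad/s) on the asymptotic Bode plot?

9.9 rad/s

Break frequencies occur at each pole and zero magnitude: 9.9 rad/s, 164 rad/s.
The lowest is 9.9 rad/s.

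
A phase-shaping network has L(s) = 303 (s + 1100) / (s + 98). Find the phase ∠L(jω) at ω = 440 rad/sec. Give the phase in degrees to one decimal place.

∠(j440 + 1100) = arctan(440/1100) = 21.80°
∠(j440 + 98) = arctan(440/98) = 77.44°
∠L(j440) = 21.80° − 77.44° = -55.64°

-55.6°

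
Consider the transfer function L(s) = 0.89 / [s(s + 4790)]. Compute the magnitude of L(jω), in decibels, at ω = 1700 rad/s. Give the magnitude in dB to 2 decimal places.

|j1700 + 4790| = √(1700² + 4790²) = 5083
|j1700| = 1700
|L(j1700)| = 0.89 / (5083 × 1700) = 1.03e-07
20 log₁₀(1.03e-07) = -139.743 dB

-139.74 dB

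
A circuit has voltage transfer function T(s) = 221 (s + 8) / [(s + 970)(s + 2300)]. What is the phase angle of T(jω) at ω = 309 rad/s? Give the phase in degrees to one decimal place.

63.2°

∠(j309 + 8) = arctan(309/8) = 88.52°
∠(j309 + 970) = arctan(309/970) = 17.67°
∠(j309 + 2300) = arctan(309/2300) = 7.65°
∠T(j309) = 88.52° − (17.67° + 7.65°) = 63.20°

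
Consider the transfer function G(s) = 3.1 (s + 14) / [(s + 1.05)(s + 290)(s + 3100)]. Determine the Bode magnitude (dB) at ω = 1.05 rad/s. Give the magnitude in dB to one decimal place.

-89.7 dB

|j1.05 + 14| = √(1.05² + 14²) = 14.04
|j1.05 + 1.05| = √(1.05² + 1.05²) = 1.485
|j1.05 + 290| = √(1.05² + 290²) = 290
|j1.05 + 3100| = √(1.05² + 3100²) = 3100
|G(j1.05)| = 3.1 × 14.04 / (1.485 × 290 × 3100) = 3.2602e-05
20 log₁₀(3.2602e-05) = -89.74 dB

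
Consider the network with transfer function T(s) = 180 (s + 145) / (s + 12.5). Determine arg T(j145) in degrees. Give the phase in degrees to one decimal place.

-40.1 deg

∠(j145 + 145) = arctan(145/145) = 45.00°
∠(j145 + 12.5) = arctan(145/12.5) = 85.07°
∠T(j145) = 45.00° − 85.07° = -40.07°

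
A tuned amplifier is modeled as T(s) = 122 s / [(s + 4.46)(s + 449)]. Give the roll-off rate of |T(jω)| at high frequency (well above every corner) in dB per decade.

With 1 zero and 2 poles, the high-frequency asymptotic slope is 20 × (1 − 2) = -20 dB/decade.

-20 dB/decade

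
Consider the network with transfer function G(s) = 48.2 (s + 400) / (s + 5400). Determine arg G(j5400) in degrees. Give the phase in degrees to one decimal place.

∠(j5400 + 400) = arctan(5400/400) = 85.76°
∠(j5400 + 5400) = arctan(5400/5400) = 45.00°
∠G(j5400) = 85.76° − 45.00° = 40.76°

40.8°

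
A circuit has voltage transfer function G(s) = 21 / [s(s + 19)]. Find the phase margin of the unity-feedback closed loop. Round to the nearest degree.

87 deg

Gain crossover: |G(jω)| = 1 at ω ≈ 1.1 rad/s.
∠G(j1.1) = −90° − arctan(1.1/19) ≈ -93.32°
PM = 180° + (-93.32°) = 86.68°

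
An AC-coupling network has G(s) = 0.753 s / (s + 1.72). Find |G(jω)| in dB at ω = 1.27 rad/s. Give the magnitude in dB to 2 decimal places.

|j1.27| = 1.27
|j1.27 + 1.72| = √(1.27² + 1.72²) = 2.138
|G(j1.27)| = 0.753 × 1.27 / 2.138 = 0.44728
20 log₁₀(0.44728) = -6.988 dB

-6.99 dB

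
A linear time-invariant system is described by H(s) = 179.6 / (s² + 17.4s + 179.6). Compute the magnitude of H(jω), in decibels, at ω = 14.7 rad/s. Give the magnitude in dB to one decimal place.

-3.2 dB

|(j14.7)² + 17.4(j14.7) + 179.6| = |-36.49 + j255.78| = 258.4
|H(j14.7)| = 179.6 / 258.4 = 0.69513
20 log₁₀(0.69513) = -3.16 dB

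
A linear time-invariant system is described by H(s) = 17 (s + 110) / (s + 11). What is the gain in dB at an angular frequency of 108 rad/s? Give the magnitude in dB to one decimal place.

27.7 dB

|j108 + 110| = √(108² + 110²) = 154.2
|j108 + 11| = √(108² + 11²) = 108.6
|H(j108)| = 17 × 154.2 / 108.6 = 24.14
20 log₁₀(24.14) = 27.65 dB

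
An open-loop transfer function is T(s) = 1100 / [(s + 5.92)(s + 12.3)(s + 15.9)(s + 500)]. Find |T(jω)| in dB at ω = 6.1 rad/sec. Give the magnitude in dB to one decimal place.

|j6.1 + 5.92| = √(6.1² + 5.92²) = 8.5
|j6.1 + 12.3| = √(6.1² + 12.3²) = 13.73
|j6.1 + 15.9| = √(6.1² + 15.9²) = 17.03
|j6.1 + 500| = √(6.1² + 500²) = 500
|T(j6.1)| = 1100 / (8.5 × 13.73 × 17.03 × 500) = 0.0011068
20 log₁₀(0.0011068) = -59.12 dB

-59.1 dB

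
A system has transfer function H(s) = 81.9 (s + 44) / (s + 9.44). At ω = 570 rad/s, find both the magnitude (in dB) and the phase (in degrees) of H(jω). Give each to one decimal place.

|H| = 38.3 dB, ∠H = -3.5°

|j570 + 44| = √(570² + 44²) = 571.7
|j570 + 9.44| = √(570² + 9.44²) = 570.1
|H(j570)| = 81.9 × 571.7 / 570.1 = 82.132
20 log₁₀(82.132) = 38.29 dB
∠(j570 + 44) = arctan(570/44) = 85.59°
∠(j570 + 9.44) = arctan(570/9.44) = 89.05°
∠H(j570) = 85.59° − 89.05° = -3.47°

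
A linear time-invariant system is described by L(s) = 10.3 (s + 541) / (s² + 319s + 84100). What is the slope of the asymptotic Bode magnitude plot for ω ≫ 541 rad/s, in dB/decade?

With 1 zero and 2 poles, the high-frequency asymptotic slope is 20 × (1 − 2) = -20 dB/decade.

-20 dB/decade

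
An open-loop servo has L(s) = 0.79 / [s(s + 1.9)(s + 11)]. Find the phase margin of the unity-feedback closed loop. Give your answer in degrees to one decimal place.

Gain crossover: |L(jω)| = 1 at ω ≈ 0.0378 rad/s.
∠L(j0.0378) = −90° − arctan(0.0378/1.9) − arctan(0.0378/11) ≈ -91.34°
PM = 180° + (-91.34°) = 88.66°

88.7°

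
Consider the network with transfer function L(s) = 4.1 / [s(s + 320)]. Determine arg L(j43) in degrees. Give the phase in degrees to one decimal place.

∠(j43 + 320) = arctan(43/320) = 7.65°
∠(j43) = 90.00°
∠L(j43) = − (7.65° + 90.00°) = -97.65°

-97.7°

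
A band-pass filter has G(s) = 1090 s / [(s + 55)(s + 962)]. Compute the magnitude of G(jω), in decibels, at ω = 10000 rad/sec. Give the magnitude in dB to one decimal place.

|j10000| = 1e+04
|j10000 + 55| = √(10000² + 55²) = 1e+04
|j10000 + 962| = √(10000² + 962²) = 1.005e+04
|G(j10000)| = 1090 × 1e+04 / (1e+04 × 1.005e+04) = 0.1085
20 log₁₀(0.1085) = -19.29 dB

-19.3 dB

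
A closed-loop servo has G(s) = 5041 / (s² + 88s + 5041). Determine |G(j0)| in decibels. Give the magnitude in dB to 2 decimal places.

0.00 dB

G(0) = 5041 / 5041 = 1
20 log₁₀(1) = 0.000 dB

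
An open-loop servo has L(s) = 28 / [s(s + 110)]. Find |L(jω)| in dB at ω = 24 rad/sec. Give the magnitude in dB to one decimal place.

|j24 + 110| = √(24² + 110²) = 112.6
|j24| = 24
|L(j24)| = 28 / (112.6 × 24) = 0.010362
20 log₁₀(0.010362) = -39.69 dB

-39.7 dB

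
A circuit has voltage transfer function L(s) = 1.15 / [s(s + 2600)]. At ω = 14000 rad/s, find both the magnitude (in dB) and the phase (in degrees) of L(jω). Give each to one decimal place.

|j14000 + 2600| = √(14000² + 2600²) = 1.424e+04
|j14000| = 1.4e+04
|L(j14000)| = 1.15 / (1.424e+04 × 1.4e+04) = 5.7687e-09
20 log₁₀(5.7687e-09) = -164.78 dB
∠(j14000 + 2600) = arctan(14000/2600) = 79.48°
∠(j14000) = 90.00°
∠L(j14000) = − (79.48° + 90.00°) = -169.48°

|L| = -164.8 dB, ∠L = -169.5 deg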